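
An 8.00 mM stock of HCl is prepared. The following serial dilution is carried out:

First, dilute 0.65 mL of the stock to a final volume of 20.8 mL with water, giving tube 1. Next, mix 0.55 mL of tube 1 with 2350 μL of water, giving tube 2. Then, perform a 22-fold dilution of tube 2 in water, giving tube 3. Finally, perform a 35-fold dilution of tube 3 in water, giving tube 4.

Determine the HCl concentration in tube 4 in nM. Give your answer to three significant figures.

61.6 nM

Step 1: 0.65 mL brought to 20.8 mL → factor 20.8/0.65 = 32
Step 2: 0.55 mL + 2350 μL = 2.9 mL total → factor 2.9/0.55 = 5.2727
Step 3: 22-fold → factor 22
Step 4: 35-fold → factor 35
Overall dilution factor = 32 × 5.2727 × 22 × 35 = 1.2992 × 10^5
Final = 8.00 mM / 1.2992 × 10^5 = 6.158 × 10^-5 mM = 61.6 nM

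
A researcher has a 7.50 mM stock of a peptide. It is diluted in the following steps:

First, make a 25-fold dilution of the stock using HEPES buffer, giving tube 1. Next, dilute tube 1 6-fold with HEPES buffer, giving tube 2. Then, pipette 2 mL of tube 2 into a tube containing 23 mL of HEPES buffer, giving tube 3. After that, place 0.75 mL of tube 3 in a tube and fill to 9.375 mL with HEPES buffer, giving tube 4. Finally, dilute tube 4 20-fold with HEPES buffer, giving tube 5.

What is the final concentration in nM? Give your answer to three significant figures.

16.0 nM

Step 1: 25-fold → factor 25
Step 2: 6-fold → factor 6
Step 3: 2 mL + 23 mL = 25 mL total → factor 25/2 = 12.5
Step 4: 0.75 mL brought to 9.375 mL → factor 9.375/0.75 = 12.5
Step 5: 20-fold → factor 20
Overall dilution factor = 25 × 6 × 12.5 × 12.5 × 20 = 4.6875 × 10^5
Final = 7.50 mM / 4.6875 × 10^5 = 1.600 × 10^-5 mM = 16.0 nM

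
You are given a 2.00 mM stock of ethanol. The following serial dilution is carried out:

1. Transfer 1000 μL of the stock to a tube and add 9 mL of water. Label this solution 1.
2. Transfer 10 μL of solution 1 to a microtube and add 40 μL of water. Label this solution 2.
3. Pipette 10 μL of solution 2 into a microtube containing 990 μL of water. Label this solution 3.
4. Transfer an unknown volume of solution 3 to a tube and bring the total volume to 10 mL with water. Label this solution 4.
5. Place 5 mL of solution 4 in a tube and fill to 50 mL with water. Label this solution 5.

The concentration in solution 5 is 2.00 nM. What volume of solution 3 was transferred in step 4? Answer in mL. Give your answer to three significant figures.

0.500 mL

Step 1: 1000 μL + 9 mL = 10000 μL total → factor 10000/1000 = 10
Step 2: 10 μL + 40 μL = 50 μL total → factor 50/10 = 5
Step 3: 10 μL + 990 μL = 1000 μL total → factor 1000/10 = 100
Step 4: v brought to 10 mL → factor = 10 mL/v
Step 5: 5 mL brought to 50 mL → factor 50/5 = 10
Product of known-step factors = 50000
Overall factor = 2.00 mM / (2.00 nM) = 1 × 10^6
Step-4 factor = 1 × 10^6 / 50000 = 20
v = 10 mL / 20 = 0.500 mL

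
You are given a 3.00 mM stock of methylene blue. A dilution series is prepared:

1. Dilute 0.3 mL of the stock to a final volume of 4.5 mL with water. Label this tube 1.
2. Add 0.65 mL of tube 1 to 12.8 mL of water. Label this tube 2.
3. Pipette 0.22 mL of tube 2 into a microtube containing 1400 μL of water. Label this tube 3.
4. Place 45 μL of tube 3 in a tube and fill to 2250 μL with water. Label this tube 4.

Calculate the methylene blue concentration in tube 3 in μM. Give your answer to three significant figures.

Step 1: 0.3 mL brought to 4.5 mL → factor 4.5/0.3 = 15
Step 2: 0.65 mL + 12.8 mL = 13.45 mL total → factor 13.45/0.65 = 20.692
Step 3: 0.22 mL + 1400 μL = 1.62 mL total → factor 1.62/0.22 = 7.3636
Dilution factor through tube 3 = 15 × 20.692 × 7.3636 = 2285.6
[tube 3] = 3.00 mM / 2285.6 = 0.001313 mM = 1.31 μM

1.31 μM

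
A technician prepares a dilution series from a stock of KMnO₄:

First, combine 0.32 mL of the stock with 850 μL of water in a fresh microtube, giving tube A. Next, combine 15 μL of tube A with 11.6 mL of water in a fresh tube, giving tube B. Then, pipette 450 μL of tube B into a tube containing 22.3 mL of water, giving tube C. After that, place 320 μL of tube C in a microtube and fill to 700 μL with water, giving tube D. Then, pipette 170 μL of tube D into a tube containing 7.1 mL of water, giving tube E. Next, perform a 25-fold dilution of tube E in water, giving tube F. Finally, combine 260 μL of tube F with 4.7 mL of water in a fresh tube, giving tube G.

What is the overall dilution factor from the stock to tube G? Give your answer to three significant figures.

6.39 × 10^9

Step 1: 0.32 mL + 850 μL = 1.17 mL total → factor 1.17/0.32 = 3.6562
Step 2: 15 μL + 11.6 mL = 11615 μL total → factor 11615/15 = 774.33
Step 3: 450 μL + 22.3 mL = 22750 μL total → factor 22750/450 = 50.556
Step 4: 320 μL brought to 700 μL → factor 700/320 = 2.1875
Step 5: 170 μL + 7.1 mL = 7270 μL total → factor 7270/170 = 42.765
Step 6: 25-fold → factor 25
Step 7: 260 μL + 4.7 mL = 4960 μL total → factor 4960/260 = 19.077
Overall dilution factor = 3.6562 × 774.33 × 50.556 × 2.1875 × 42.765 × 25 × 19.077 = 6.3858 × 10^9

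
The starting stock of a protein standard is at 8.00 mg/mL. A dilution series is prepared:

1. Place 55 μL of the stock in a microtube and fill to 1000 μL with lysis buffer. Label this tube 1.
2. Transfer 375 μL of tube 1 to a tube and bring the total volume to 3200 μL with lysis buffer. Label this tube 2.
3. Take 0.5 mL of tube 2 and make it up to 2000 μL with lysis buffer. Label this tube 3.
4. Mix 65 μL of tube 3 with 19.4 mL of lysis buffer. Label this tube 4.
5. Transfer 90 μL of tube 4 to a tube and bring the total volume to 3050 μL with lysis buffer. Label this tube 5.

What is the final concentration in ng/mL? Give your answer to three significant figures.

Step 1: 55 μL brought to 1000 μL → factor 1000/55 = 18.182
Step 2: 375 μL brought to 3200 μL → factor 3200/375 = 8.5333
Step 3: 0.5 mL brought to 2000 μL → factor 2/0.5 = 4
Step 4: 65 μL + 19.4 mL = 19465 μL total → factor 19465/65 = 299.46
Step 5: 90 μL brought to 3050 μL → factor 3050/90 = 33.889
Overall dilution factor = 18.182 × 8.5333 × 4 × 299.46 × 33.889 = 6.2982 × 10^6
Final = 8.00 mg/mL / 6.2982 × 10^6 = 1.270 × 10^-6 mg/mL = 1.27 ng/mL

1.27 ng/mL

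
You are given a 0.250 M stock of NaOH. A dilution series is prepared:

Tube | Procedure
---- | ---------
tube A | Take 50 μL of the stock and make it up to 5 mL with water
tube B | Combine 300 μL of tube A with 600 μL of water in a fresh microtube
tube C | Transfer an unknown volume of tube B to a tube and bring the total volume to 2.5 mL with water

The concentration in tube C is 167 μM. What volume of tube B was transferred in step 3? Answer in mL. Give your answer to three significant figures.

0.501 mL

Step 1: 50 μL brought to 5 mL → factor 5000/50 = 100
Step 2: 300 μL + 600 μL = 900 μL total → factor 900/300 = 3
Step 3: v brought to 2.5 mL → factor = 2.5 mL/v
Product of known-step factors = 300
Overall factor = 0.250 M / (167 μM) = 1497
Step-3 factor = 1497 / 300 = 4.99
v = 2.5 mL / 4.99 = 0.501 mL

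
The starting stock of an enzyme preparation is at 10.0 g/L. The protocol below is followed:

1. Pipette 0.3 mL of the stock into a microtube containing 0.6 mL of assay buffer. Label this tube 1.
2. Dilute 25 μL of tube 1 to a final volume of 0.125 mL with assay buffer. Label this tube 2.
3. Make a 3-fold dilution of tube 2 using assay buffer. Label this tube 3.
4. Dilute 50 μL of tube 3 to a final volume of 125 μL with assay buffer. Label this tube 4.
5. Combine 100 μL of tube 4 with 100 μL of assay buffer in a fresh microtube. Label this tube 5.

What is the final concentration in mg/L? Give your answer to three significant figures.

Step 1: 0.3 mL + 0.6 mL = 0.9 mL total → factor 0.9/0.3 = 3
Step 2: 25 μL brought to 0.125 mL → factor 125/25 = 5
Step 3: 3-fold → factor 3
Step 4: 50 μL brought to 125 μL → factor 125/50 = 2.5
Step 5: 100 μL + 100 μL = 200 μL total → factor 200/100 = 2
Overall dilution factor = 3 × 5 × 3 × 2.5 × 2 = 225
Final = 10.0 g/L / 225 = 0.04444 g/L = 44.4 mg/L

44.4 mg/L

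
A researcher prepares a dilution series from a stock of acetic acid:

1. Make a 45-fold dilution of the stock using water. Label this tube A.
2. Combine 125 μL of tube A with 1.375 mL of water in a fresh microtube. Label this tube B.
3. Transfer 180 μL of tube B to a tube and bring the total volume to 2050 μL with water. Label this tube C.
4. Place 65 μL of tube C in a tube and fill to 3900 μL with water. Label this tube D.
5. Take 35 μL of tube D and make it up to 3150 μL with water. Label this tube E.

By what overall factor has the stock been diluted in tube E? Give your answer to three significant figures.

3.32 × 10^7

Step 1: 45-fold → factor 45
Step 2: 125 μL + 1.375 mL = 1500 μL total → factor 1500/125 = 12
Step 3: 180 μL brought to 2050 μL → factor 2050/180 = 11.389
Step 4: 65 μL brought to 3900 μL → factor 3900/65 = 60
Step 5: 35 μL brought to 3150 μL → factor 3150/35 = 90
Overall dilution factor = 45 × 12 × 11.389 × 60 × 90 = 3.321 × 10^7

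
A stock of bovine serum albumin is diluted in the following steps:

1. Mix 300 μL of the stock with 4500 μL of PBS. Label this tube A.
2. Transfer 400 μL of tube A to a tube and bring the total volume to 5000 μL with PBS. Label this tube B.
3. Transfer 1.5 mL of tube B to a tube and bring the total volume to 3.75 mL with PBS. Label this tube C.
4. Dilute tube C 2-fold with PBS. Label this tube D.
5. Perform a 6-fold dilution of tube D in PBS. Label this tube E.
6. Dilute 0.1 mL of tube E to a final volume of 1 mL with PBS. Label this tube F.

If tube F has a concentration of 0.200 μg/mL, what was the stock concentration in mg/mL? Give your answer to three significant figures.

Step 1: 300 μL + 4500 μL = 4800 μL total → factor 4800/300 = 16
Step 2: 400 μL brought to 5000 μL → factor 5000/400 = 12.5
Step 3: 1.5 mL brought to 3.75 mL → factor 3.75/1.5 = 2.5
Step 4: 2-fold → factor 2
Step 5: 6-fold → factor 6
Step 6: 0.1 mL brought to 1 mL → factor 1/0.1 = 10
Overall dilution factor = 16 × 12.5 × 2.5 × 2 × 6 × 10 = 60000
Stock = 0.200 μg/mL × 60000 = 1.200 × 10^4 μg/mL = 12.0 mg/mL

12.0 mg/mL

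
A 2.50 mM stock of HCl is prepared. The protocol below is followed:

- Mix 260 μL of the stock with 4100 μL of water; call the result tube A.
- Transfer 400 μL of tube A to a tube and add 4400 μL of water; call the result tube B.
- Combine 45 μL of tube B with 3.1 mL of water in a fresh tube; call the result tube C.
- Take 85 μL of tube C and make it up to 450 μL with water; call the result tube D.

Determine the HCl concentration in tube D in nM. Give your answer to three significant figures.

Step 1: 260 μL + 4100 μL = 4360 μL total → factor 4360/260 = 16.769
Step 2: 400 μL + 4400 μL = 4800 μL total → factor 4800/400 = 12
Step 3: 45 μL + 3.1 mL = 3145 μL total → factor 3145/45 = 69.889
Step 4: 85 μL brought to 450 μL → factor 450/85 = 5.2941
Overall dilution factor = 16.769 × 12 × 69.889 × 5.2941 = 74455
Final = 2.50 mM / 74455 = 3.358 × 10^-5 mM = 33.6 nM

33.6 nM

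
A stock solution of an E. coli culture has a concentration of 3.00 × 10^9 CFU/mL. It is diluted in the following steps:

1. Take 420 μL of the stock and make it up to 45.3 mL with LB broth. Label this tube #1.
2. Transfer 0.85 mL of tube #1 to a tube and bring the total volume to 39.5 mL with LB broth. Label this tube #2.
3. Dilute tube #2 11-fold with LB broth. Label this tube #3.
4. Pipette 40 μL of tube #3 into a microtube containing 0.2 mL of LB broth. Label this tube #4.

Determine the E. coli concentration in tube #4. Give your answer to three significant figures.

Step 1: 420 μL brought to 45.3 mL → factor 45300/420 = 107.86
Step 2: 0.85 mL brought to 39.5 mL → factor 39.5/0.85 = 46.471
Step 3: 11-fold → factor 11
Step 4: 40 μL + 0.2 mL = 240 μL total → factor 240/40 = 6
Overall dilution factor = 107.86 × 46.471 × 11 × 6 = 3.308 × 10^5
Final = 3.00 × 10^9 CFU/mL / 3.308 × 10^5 = 9.07 × 10^3 CFU/mL

9.07 × 10^3 CFU/mL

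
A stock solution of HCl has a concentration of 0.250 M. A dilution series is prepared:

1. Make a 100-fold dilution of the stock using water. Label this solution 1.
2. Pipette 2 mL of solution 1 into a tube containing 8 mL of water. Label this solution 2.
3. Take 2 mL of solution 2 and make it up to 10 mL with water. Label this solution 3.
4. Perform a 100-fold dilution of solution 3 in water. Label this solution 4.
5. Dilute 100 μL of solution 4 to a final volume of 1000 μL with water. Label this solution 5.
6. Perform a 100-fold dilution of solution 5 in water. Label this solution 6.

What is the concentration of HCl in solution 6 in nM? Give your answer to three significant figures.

1.00 nM

Step 1: 100-fold → factor 100
Step 2: 2 mL + 8 mL = 10 mL total → factor 10/2 = 5
Step 3: 2 mL brought to 10 mL → factor 10/2 = 5
Step 4: 100-fold → factor 100
Step 5: 100 μL brought to 1000 μL → factor 1000/100 = 10
Step 6: 100-fold → factor 100
Overall dilution factor = 100 × 5 × 5 × 100 × 10 × 100 = 2.5 × 10^8
Final = 0.250 M / 2.5 × 10^8 = 1.000 × 10^-9 M = 1.00 nM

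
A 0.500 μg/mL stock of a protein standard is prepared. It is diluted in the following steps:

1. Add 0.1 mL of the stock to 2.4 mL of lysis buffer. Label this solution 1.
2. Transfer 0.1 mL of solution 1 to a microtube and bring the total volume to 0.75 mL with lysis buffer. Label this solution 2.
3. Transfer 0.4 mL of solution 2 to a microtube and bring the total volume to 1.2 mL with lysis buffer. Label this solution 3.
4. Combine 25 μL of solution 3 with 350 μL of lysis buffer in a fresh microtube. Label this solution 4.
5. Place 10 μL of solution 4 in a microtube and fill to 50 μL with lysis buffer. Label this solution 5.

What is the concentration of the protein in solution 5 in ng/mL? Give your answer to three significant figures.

Step 1: 0.1 mL + 2.4 mL = 2.5 mL total → factor 2.5/0.1 = 25
Step 2: 0.1 mL brought to 0.75 mL → factor 0.75/0.1 = 7.5
Step 3: 0.4 mL brought to 1.2 mL → factor 1.2/0.4 = 3
Step 4: 25 μL + 350 μL = 375 μL total → factor 375/25 = 15
Step 5: 10 μL brought to 50 μL → factor 50/10 = 5
Overall dilution factor = 25 × 7.5 × 3 × 15 × 5 = 42188
Final = 0.500 μg/mL / 42188 = 1.185 × 10^-5 μg/mL = 0.0119 ng/mL

0.0119 ng/mL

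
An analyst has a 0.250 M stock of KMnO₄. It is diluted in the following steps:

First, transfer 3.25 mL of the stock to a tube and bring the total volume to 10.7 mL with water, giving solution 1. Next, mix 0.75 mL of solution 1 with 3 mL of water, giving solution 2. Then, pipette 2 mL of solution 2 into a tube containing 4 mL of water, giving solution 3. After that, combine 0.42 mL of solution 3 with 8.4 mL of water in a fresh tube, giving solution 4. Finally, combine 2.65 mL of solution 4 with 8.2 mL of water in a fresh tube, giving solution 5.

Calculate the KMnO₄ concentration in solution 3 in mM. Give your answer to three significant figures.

Step 1: 3.25 mL brought to 10.7 mL → factor 10.7/3.25 = 3.2923
Step 2: 0.75 mL + 3 mL = 3.75 mL total → factor 3.75/0.75 = 5
Step 3: 2 mL + 4 mL = 6 mL total → factor 6/2 = 3
Dilution factor through solution 3 = 3.2923 × 5 × 3 = 49.385
[solution 3] = 0.250 M / 49.385 = 0.005062 M = 5.06 mM

5.06 mM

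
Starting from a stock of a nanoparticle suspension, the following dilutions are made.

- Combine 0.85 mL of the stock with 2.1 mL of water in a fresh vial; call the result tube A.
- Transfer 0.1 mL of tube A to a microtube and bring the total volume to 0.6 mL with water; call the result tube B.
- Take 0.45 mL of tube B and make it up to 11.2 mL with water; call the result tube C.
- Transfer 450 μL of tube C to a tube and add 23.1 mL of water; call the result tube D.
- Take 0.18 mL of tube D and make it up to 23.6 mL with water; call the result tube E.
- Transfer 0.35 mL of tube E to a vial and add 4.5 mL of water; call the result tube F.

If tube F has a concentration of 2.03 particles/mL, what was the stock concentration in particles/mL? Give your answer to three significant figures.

1.00 × 10^8 particles/mL

Step 1: 0.85 mL + 2.1 mL = 2.95 mL total → factor 2.95/0.85 = 3.4706
Step 2: 0.1 mL brought to 0.6 mL → factor 0.6/0.1 = 6
Step 3: 0.45 mL brought to 11.2 mL → factor 11.2/0.45 = 24.889
Step 4: 450 μL + 23.1 mL = 23550 μL total → factor 23550/450 = 52.333
Step 5: 0.18 mL brought to 23.6 mL → factor 23.6/0.18 = 131.11
Step 6: 0.35 mL + 4.5 mL = 4.85 mL total → factor 4.85/0.35 = 13.857
Overall dilution factor = 3.4706 × 6 × 24.889 × 52.333 × 131.11 × 13.857 = 4.9278 × 10^7
Stock = 2.03 particles/mL × 4.9278 × 10^7 = 1.00 × 10^8 particles/mL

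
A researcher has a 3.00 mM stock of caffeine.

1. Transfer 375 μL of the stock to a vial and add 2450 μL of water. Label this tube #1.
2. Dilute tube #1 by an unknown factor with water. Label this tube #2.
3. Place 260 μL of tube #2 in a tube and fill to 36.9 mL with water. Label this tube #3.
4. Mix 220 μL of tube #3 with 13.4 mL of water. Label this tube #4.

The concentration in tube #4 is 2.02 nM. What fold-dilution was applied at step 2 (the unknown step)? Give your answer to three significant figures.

Step 1: 375 μL + 2450 μL = 2825 μL total → factor 2825/375 = 7.5333
Step 2: unknown factor x
Step 3: 260 μL brought to 36.9 mL → factor 36900/260 = 141.92
Step 4: 220 μL + 13.4 mL = 13620 μL total → factor 13620/220 = 61.909
Product of known-step factors = 66190
Overall factor = 3.00 mM / (2.02 nM) = 1.4851 × 10^6
x = 1.4851 × 10^6 / 66190 = 22.4

22.4-fold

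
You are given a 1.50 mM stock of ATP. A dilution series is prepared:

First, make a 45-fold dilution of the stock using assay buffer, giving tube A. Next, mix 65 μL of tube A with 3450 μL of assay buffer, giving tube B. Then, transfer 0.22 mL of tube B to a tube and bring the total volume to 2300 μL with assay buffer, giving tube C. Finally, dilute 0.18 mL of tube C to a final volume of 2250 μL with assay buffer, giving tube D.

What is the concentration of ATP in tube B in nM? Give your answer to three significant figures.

Step 1: 45-fold → factor 45
Step 2: 65 μL + 3450 μL = 3515 μL total → factor 3515/65 = 54.077
Dilution factor through tube B = 45 × 54.077 = 2433.5
[tube B] = 1.50 mM / 2433.5 = 0.0006164 mM = 616 nM

616 nM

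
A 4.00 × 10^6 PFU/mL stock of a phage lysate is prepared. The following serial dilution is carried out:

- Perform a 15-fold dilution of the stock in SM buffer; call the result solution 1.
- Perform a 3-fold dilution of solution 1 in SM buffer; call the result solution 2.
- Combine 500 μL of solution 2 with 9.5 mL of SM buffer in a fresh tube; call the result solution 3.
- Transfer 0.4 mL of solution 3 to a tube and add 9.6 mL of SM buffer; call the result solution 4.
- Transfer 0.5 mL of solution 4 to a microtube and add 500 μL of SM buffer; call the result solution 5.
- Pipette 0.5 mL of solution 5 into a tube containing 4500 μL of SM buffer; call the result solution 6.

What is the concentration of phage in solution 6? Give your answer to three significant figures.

Step 1: 15-fold → factor 15
Step 2: 3-fold → factor 3
Step 3: 500 μL + 9.5 mL = 10000 μL total → factor 10000/500 = 20
Step 4: 0.4 mL + 9.6 mL = 10 mL total → factor 10/0.4 = 25
Step 5: 0.5 mL + 500 μL = 1 mL total → factor 1/0.5 = 2
Step 6: 0.5 mL + 4500 μL = 5 mL total → factor 5/0.5 = 10
Overall dilution factor = 15 × 3 × 20 × 25 × 2 × 10 = 4.5 × 10^5
Final = 4.00 × 10^6 PFU/mL / 4.5 × 10^5 = 8.89 PFU/mL

8.89 PFU/mL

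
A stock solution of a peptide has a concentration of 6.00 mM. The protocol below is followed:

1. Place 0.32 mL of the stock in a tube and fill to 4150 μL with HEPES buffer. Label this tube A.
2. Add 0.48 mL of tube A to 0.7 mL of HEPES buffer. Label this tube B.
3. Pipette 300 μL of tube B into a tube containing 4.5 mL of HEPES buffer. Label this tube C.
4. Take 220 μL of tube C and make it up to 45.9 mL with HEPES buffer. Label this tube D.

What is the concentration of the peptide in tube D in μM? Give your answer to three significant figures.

Step 1: 0.32 mL brought to 4150 μL → factor 4.15/0.32 = 12.969
Step 2: 0.48 mL + 0.7 mL = 1.18 mL total → factor 1.18/0.48 = 2.4583
Step 3: 300 μL + 4.5 mL = 4800 μL total → factor 4800/300 = 16
Step 4: 220 μL brought to 45.9 mL → factor 45900/220 = 208.64
Dilution factor through tube D = 12.969 × 2.4583 × 16 × 208.64 = 1.0643 × 10^5
[tube D] = 6.00 mM / 1.0643 × 10^5 = 5.638 × 10^-5 mM = 0.0564 μM

0.0564 μM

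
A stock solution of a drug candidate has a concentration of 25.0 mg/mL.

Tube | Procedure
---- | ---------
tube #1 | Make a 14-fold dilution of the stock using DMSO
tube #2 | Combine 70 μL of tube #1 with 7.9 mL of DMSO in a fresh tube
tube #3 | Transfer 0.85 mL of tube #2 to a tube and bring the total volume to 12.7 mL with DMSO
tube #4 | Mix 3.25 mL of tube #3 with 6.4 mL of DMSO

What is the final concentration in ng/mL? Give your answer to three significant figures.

354 ng/mL

Step 1: 14-fold → factor 14
Step 2: 70 μL + 7.9 mL = 7970 μL total → factor 7970/70 = 113.86
Step 3: 0.85 mL brought to 12.7 mL → factor 12.7/0.85 = 14.941
Step 4: 3.25 mL + 6.4 mL = 9.65 mL total → factor 9.65/3.25 = 2.9692
Overall dilution factor = 14 × 113.86 × 14.941 × 2.9692 = 70716
Final = 25.0 mg/mL / 70716 = 0.0003535 mg/mL = 354 ng/mL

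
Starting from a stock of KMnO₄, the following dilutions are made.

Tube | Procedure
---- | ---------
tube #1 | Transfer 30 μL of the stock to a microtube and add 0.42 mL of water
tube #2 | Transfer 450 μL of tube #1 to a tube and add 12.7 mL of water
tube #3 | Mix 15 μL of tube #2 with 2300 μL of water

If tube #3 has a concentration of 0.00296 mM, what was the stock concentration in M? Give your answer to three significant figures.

Step 1: 30 μL + 0.42 mL = 450 μL total → factor 450/30 = 15
Step 2: 450 μL + 12.7 mL = 13150 μL total → factor 13150/450 = 29.222
Step 3: 15 μL + 2300 μL = 2315 μL total → factor 2315/15 = 154.33
Overall dilution factor = 15 × 29.222 × 154.33 = 67649
Stock = 0.00296 mM × 67649 = 200.2 mM = 0.200 M

0.200 M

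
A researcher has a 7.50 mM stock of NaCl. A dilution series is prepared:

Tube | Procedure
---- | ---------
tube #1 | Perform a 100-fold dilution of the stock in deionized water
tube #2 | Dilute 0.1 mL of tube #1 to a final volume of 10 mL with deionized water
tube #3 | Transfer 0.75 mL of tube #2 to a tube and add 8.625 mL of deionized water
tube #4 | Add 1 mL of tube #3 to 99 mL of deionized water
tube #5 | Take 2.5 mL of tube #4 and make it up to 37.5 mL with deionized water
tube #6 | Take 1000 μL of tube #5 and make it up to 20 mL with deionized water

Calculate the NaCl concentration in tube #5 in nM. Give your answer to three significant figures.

Step 1: 100-fold → factor 100
Step 2: 0.1 mL brought to 10 mL → factor 10/0.1 = 100
Step 3: 0.75 mL + 8.625 mL = 9.375 mL total → factor 9.375/0.75 = 12.5
Step 4: 1 mL + 99 mL = 100 mL total → factor 100/1 = 100
Step 5: 2.5 mL brought to 37.5 mL → factor 37.5/2.5 = 15
Dilution factor through tube #5 = 100 × 100 × 12.5 × 100 × 15 = 1.875 × 10^8
[tube #5] = 7.50 mM / 1.875 × 10^8 = 4.000 × 10^-8 mM = 0.0400 nM

0.0400 nM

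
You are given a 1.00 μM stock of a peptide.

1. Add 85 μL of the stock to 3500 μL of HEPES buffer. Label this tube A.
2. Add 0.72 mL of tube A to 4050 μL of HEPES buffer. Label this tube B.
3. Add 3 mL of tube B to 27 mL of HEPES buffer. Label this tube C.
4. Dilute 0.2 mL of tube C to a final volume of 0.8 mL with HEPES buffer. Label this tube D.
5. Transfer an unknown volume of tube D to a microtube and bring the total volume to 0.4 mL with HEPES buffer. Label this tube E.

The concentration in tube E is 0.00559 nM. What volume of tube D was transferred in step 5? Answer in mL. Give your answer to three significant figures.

0.0250 mL

Step 1: 85 μL + 3500 μL = 3585 μL total → factor 3585/85 = 42.176
Step 2: 0.72 mL + 4050 μL = 4.77 mL total → factor 4.77/0.72 = 6.625
Step 3: 3 mL + 27 mL = 30 mL total → factor 30/3 = 10
Step 4: 0.2 mL brought to 0.8 mL → factor 0.8/0.2 = 4
Step 5: v brought to 0.4 mL → factor = 0.4 mL/v
Product of known-step factors = 11177
Overall factor = 1.00 μM / (0.00559 nM) = 1.7889 × 10^5
Step-5 factor = 1.7889 × 10^5 / 11177 = 16.006
v = 0.4 mL / 16.006 = 0.0250 mL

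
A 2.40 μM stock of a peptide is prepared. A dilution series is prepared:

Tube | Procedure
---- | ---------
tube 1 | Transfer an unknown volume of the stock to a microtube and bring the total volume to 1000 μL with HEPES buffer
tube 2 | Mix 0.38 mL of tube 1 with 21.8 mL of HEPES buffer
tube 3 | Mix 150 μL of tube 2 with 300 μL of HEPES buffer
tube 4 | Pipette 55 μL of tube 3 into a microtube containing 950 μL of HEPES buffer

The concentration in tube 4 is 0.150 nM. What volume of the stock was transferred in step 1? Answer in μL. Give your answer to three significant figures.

Step 1: v brought to 1000 μL → factor = 1000 μL/v
Step 2: 0.38 mL + 21.8 mL = 22.18 mL total → factor 22.18/0.38 = 58.368
Step 3: 150 μL + 300 μL = 450 μL total → factor 450/150 = 3
Step 4: 55 μL + 950 μL = 1005 μL total → factor 1005/55 = 18.273
Product of known-step factors = 3199.7
Overall factor = 2.40 μM / (0.150 nM) = 16000
Step-1 factor = 16000 / 3199.7 = 5.0005
v = 1000 μL / 5.0005 = 200 μL

200 μL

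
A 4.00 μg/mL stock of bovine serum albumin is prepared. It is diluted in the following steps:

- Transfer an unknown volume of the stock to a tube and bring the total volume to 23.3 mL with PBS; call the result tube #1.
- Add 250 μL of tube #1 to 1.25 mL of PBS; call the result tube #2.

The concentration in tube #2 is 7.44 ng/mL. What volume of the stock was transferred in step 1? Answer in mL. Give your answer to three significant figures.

Step 1: v brought to 23.3 mL → factor = 23.3 mL/v
Step 2: 250 μL + 1.25 mL = 1500 μL total → factor 1500/250 = 6
Product of known-step factors = 6
Overall factor = 4.00 μg/mL / (7.44 ng/mL) = 537.63
Step-1 factor = 537.63 / 6 = 89.606
v = 23.3 mL / 89.606 = 0.260 mL

0.260 mL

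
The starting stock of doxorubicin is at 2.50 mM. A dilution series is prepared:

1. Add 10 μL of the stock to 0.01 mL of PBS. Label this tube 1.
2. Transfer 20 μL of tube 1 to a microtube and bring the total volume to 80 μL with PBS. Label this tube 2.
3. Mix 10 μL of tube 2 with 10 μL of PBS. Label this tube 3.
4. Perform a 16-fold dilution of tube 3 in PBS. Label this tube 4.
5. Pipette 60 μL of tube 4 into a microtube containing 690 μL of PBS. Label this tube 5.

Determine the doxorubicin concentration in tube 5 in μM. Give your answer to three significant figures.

0.781 μM

Step 1: 10 μL + 0.01 mL = 20 μL total → factor 20/10 = 2
Step 2: 20 μL brought to 80 μL → factor 80/20 = 4
Step 3: 10 μL + 10 μL = 20 μL total → factor 20/10 = 2
Step 4: 16-fold → factor 16
Step 5: 60 μL + 690 μL = 750 μL total → factor 750/60 = 12.5
Overall dilution factor = 2 × 4 × 2 × 16 × 12.5 = 3200
Final = 2.50 mM / 3200 = 0.0007813 mM = 0.781 μM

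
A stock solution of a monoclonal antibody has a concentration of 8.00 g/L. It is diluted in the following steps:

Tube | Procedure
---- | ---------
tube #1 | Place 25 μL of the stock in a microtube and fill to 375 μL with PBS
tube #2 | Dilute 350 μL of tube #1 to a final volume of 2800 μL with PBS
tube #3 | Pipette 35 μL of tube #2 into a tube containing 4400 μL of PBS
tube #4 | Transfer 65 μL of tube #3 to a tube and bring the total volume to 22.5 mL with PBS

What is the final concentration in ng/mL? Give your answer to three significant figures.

1.52 ng/mL

Step 1: 25 μL brought to 375 μL → factor 375/25 = 15
Step 2: 350 μL brought to 2800 μL → factor 2800/350 = 8
Step 3: 35 μL + 4400 μL = 4435 μL total → factor 4435/35 = 126.71
Step 4: 65 μL brought to 22.5 mL → factor 22500/65 = 346.15
Overall dilution factor = 15 × 8 × 126.71 × 346.15 = 5.2635 × 10^6
Final = 8.00 g/L / 5.2635 × 10^6 = 1.520 × 10^-6 g/L = 1.52 ng/mL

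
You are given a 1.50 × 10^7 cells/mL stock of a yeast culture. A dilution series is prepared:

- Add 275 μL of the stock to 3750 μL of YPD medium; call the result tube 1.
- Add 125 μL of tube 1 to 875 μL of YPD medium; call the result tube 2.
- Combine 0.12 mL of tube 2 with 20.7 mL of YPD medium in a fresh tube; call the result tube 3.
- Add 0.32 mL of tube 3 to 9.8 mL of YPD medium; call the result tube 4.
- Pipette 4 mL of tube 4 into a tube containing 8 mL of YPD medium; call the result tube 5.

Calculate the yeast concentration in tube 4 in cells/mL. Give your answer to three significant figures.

23.3 cells/mL

Step 1: 275 μL + 3750 μL = 4025 μL total → factor 4025/275 = 14.636
Step 2: 125 μL + 875 μL = 1000 μL total → factor 1000/125 = 8
Step 3: 0.12 mL + 20.7 mL = 20.82 mL total → factor 20.82/0.12 = 173.5
Step 4: 0.32 mL + 9.8 mL = 10.12 mL total → factor 10.12/0.32 = 31.625
Dilution factor through tube 4 = 14.636 × 8 × 173.5 × 31.625 = 6.4247 × 10^5
[tube 4] = 1.50 × 10^7 cells/mL / 6.4247 × 10^5 = 23.3 cells/mL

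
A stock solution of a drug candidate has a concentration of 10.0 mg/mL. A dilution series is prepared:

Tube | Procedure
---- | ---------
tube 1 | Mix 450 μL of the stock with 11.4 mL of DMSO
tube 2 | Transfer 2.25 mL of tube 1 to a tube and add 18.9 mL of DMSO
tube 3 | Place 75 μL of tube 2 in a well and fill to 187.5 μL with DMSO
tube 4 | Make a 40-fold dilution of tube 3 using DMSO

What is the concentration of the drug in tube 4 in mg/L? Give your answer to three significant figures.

0.404 mg/L

Step 1: 450 μL + 11.4 mL = 11850 μL total → factor 11850/450 = 26.333
Step 2: 2.25 mL + 18.9 mL = 21.15 mL total → factor 21.15/2.25 = 9.4
Step 3: 75 μL brought to 187.5 μL → factor 187.5/75 = 2.5
Step 4: 40-fold → factor 40
Overall dilution factor = 26.333 × 9.4 × 2.5 × 40 = 24753
Final = 10.0 mg/mL / 24753 = 0.0004040 mg/mL = 0.404 mg/L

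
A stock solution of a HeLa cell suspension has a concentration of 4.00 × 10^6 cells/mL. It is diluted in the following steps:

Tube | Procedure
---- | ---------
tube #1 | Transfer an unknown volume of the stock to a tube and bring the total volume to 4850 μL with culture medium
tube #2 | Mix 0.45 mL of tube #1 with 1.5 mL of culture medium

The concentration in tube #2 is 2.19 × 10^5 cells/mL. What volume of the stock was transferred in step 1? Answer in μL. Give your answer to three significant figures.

1.15 × 10^3 μL

Step 1: v brought to 4850 μL → factor = 4850 μL/v
Step 2: 0.45 mL + 1.5 mL = 1.95 mL total → factor 1.95/0.45 = 4.3333
Product of known-step factors = 4.3333
Overall factor = 4.00 × 10^6 cells/mL / (2.19 × 10^5 cells/mL) = 18.265
Step-1 factor = 18.265 / 4.3333 = 4.215
v = 4850 μL / 4.215 = 1.15 × 10^3 μL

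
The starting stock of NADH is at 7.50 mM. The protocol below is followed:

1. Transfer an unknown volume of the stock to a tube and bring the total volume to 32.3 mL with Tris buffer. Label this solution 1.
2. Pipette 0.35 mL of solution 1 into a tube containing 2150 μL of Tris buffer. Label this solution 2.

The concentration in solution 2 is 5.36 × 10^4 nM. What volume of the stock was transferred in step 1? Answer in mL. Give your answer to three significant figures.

Step 1: v brought to 32.3 mL → factor = 32.3 mL/v
Step 2: 0.35 mL + 2150 μL = 2.5 mL total → factor 2.5/0.35 = 7.1429
Product of known-step factors = 7.1429
Overall factor = 7.50 mM / (5.36 × 10^4 nM) = 139.93
Step-1 factor = 139.93 / 7.1429 = 19.59
v = 32.3 mL / 19.59 = 1.65 mL

1.65 mL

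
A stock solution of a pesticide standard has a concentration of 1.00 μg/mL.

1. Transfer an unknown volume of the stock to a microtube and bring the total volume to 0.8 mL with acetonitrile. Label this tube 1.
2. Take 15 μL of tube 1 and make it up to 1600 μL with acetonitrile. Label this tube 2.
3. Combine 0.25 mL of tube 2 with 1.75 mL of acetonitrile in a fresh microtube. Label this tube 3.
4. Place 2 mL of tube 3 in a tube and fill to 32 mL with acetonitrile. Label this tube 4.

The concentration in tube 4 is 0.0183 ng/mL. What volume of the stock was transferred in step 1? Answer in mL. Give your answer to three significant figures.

Step 1: v brought to 0.8 mL → factor = 0.8 mL/v
Step 2: 15 μL brought to 1600 μL → factor 1600/15 = 106.67
Step 3: 0.25 mL + 1.75 mL = 2 mL total → factor 2/0.25 = 8
Step 4: 2 mL brought to 32 mL → factor 32/2 = 16
Product of known-step factors = 13653
Overall factor = 1.00 μg/mL / (0.0183 ng/mL) = 54645
Step-1 factor = 54645 / 13653 = 4.0023
v = 0.8 mL / 4.0023 = 0.200 mL

0.200 mL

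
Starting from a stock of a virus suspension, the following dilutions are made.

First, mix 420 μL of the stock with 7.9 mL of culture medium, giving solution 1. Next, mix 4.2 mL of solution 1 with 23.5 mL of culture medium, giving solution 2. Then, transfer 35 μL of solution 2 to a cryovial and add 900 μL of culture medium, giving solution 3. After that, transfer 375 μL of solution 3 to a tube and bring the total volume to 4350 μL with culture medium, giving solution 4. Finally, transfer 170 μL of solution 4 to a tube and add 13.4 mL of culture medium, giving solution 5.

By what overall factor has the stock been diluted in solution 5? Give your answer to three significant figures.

Step 1: 420 μL + 7.9 mL = 8320 μL total → factor 8320/420 = 19.81
Step 2: 4.2 mL + 23.5 mL = 27.7 mL total → factor 27.7/4.2 = 6.5952
Step 3: 35 μL + 900 μL = 935 μL total → factor 935/35 = 26.714
Step 4: 375 μL brought to 4350 μL → factor 4350/375 = 11.6
Step 5: 170 μL + 13.4 mL = 13570 μL total → factor 13570/170 = 79.824
Overall dilution factor = 19.81 × 6.5952 × 26.714 × 11.6 × 79.824 = 3.2317 × 10^6

3.23 × 10^6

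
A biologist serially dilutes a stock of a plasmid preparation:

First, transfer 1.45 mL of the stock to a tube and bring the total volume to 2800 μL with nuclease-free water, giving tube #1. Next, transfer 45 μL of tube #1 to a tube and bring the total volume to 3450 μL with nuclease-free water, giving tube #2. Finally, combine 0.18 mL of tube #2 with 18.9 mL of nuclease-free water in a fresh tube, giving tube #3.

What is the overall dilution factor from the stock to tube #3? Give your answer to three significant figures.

1.57 × 10^4

Step 1: 1.45 mL brought to 2800 μL → factor 2.8/1.45 = 1.931
Step 2: 45 μL brought to 3450 μL → factor 3450/45 = 76.667
Step 3: 0.18 mL + 18.9 mL = 19.08 mL total → factor 19.08/0.18 = 106
Overall dilution factor = 1.931 × 76.667 × 106 = 15693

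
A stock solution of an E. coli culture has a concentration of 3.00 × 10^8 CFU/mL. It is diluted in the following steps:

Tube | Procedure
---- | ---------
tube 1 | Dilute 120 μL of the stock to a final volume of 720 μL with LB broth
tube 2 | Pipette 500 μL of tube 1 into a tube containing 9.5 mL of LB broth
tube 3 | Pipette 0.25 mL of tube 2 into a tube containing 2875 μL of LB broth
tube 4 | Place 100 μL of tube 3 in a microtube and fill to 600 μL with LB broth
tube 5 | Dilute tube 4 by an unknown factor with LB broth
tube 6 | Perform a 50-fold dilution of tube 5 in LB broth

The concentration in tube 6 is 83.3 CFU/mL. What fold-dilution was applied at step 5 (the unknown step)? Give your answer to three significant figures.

Step 1: 120 μL brought to 720 μL → factor 720/120 = 6
Step 2: 500 μL + 9.5 mL = 10000 μL total → factor 10000/500 = 20
Step 3: 0.25 mL + 2875 μL = 3.125 mL total → factor 3.125/0.25 = 12.5
Step 4: 100 μL brought to 600 μL → factor 600/100 = 6
Step 5: unknown factor x
Step 6: 50-fold → factor 50
Product of known-step factors = 4.5 × 10^5
Overall factor = 3.00 × 10^8 CFU/mL / (83.3 CFU/mL) = 3.6014 × 10^6
x = 3.6014 × 10^6 / 4.5 × 10^5 = 8.00

8.00-fold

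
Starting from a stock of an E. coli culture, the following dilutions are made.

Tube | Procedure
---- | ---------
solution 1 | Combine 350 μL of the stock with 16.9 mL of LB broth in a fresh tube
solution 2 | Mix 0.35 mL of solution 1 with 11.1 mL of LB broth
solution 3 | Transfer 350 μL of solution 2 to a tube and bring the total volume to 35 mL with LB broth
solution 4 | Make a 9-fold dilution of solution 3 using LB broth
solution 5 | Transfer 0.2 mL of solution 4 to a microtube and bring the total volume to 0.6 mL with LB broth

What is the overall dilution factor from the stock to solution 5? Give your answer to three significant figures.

Step 1: 350 μL + 16.9 mL = 17250 μL total → factor 17250/350 = 49.286
Step 2: 0.35 mL + 11.1 mL = 11.45 mL total → factor 11.45/0.35 = 32.714
Step 3: 350 μL brought to 35 mL → factor 35000/350 = 100
Step 4: 9-fold → factor 9
Step 5: 0.2 mL brought to 0.6 mL → factor 0.6/0.2 = 3
Overall dilution factor = 49.286 × 32.714 × 100 × 9 × 3 = 4.3533 × 10^6

4.35 × 10^6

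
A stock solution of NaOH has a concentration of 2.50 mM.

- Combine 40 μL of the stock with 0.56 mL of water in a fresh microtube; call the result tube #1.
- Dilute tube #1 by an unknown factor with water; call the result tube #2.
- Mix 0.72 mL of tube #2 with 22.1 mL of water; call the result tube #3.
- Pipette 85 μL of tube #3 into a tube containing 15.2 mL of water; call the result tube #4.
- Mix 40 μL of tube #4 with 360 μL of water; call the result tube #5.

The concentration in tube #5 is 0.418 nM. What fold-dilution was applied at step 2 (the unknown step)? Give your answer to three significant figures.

Step 1: 40 μL + 0.56 mL = 600 μL total → factor 600/40 = 15
Step 2: unknown factor x
Step 3: 0.72 mL + 22.1 mL = 22.82 mL total → factor 22.82/0.72 = 31.694
Step 4: 85 μL + 15.2 mL = 15285 μL total → factor 15285/85 = 179.82
Step 5: 40 μL + 360 μL = 400 μL total → factor 400/40 = 10
Product of known-step factors = 8.5491 × 10^5
Overall factor = 2.50 mM / (0.418 nM) = 5.9809 × 10^6
x = 5.9809 × 10^6 / 8.5491 × 10^5 = 7.00

7.00-fold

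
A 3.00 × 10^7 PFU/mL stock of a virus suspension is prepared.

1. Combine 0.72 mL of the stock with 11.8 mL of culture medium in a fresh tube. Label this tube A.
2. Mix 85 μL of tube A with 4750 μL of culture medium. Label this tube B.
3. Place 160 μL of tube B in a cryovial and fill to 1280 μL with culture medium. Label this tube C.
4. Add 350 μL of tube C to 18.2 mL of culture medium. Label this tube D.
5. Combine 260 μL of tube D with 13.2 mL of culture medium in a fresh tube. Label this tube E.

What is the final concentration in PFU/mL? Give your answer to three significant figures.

1.38 PFU/mL

Step 1: 0.72 mL + 11.8 mL = 12.52 mL total → factor 12.52/0.72 = 17.389
Step 2: 85 μL + 4750 μL = 4835 μL total → factor 4835/85 = 56.882
Step 3: 160 μL brought to 1280 μL → factor 1280/160 = 8
Step 4: 350 μL + 18.2 mL = 18550 μL total → factor 18550/350 = 53
Step 5: 260 μL + 13.2 mL = 13460 μL total → factor 13460/260 = 51.769
Overall dilution factor = 17.389 × 56.882 × 8 × 53 × 51.769 = 2.1711 × 10^7
Final = 3.00 × 10^7 PFU/mL / 2.1711 × 10^7 = 1.38 PFU/mL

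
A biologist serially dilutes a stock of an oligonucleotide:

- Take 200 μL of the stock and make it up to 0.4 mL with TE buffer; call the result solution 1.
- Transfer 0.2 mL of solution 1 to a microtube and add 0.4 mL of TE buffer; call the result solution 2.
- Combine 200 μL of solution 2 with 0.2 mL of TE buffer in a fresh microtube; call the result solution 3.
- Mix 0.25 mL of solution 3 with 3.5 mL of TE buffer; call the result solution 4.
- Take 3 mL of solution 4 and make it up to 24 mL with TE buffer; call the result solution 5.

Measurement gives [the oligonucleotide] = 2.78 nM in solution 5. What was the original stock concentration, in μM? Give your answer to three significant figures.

4.00 μM

Step 1: 200 μL brought to 0.4 mL → factor 400/200 = 2
Step 2: 0.2 mL + 0.4 mL = 0.6 mL total → factor 0.6/0.2 = 3
Step 3: 200 μL + 0.2 mL = 400 μL total → factor 400/200 = 2
Step 4: 0.25 mL + 3.5 mL = 3.75 mL total → factor 3.75/0.25 = 15
Step 5: 3 mL brought to 24 mL → factor 24/3 = 8
Overall dilution factor = 2 × 3 × 2 × 15 × 8 = 1440
Stock = 2.78 nM × 1440 = 4003 nM = 4.00 μM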